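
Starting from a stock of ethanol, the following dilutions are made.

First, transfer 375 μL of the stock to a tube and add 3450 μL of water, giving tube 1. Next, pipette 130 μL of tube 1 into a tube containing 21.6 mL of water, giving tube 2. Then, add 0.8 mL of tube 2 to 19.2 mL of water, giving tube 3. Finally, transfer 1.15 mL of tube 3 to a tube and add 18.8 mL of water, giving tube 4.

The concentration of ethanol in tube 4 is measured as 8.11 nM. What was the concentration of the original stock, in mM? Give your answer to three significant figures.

Step 1: 375 μL + 3450 μL = 3825 μL total → factor 3825/375 = 10.2
Step 2: 130 μL + 21.6 mL = 21730 μL total → factor 21730/130 = 167.15
Step 3: 0.8 mL + 19.2 mL = 20 mL total → factor 20/0.8 = 25
Step 4: 1.15 mL + 18.8 mL = 19.95 mL total → factor 19.95/1.15 = 17.348
Overall dilution factor = 10.2 × 167.15 × 25 × 17.348 = 7.3944 × 10^5
Stock = 8.11 nM × 7.3944 × 10^5 = 5.997 × 10^6 nM = 6.00 mM

6.00 mM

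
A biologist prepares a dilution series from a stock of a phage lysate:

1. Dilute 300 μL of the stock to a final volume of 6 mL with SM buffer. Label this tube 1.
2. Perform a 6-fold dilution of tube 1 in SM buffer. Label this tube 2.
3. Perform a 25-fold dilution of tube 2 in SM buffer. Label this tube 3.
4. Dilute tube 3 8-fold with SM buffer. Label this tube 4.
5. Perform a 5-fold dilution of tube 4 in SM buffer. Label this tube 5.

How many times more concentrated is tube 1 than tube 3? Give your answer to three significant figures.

Step 1: 300 μL brought to 6 mL → factor 6000/300 = 20
Step 2: 6-fold → factor 6
Step 3: 25-fold → factor 25
Dilution factor to tube 1 = 20; to tube 3 = 3000
[tube 1]/[tube 3] = (factor to tube 3)/(factor to tube 1) = 3000/20 = 150

150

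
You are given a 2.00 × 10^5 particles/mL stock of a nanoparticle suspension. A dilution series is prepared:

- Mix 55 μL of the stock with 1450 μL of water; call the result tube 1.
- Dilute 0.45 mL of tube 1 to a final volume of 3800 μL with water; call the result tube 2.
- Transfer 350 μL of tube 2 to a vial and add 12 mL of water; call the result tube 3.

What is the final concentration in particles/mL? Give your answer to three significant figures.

Step 1: 55 μL + 1450 μL = 1505 μL total → factor 1505/55 = 27.364
Step 2: 0.45 mL brought to 3800 μL → factor 3.8/0.45 = 8.4444
Step 3: 350 μL + 12 mL = 12350 μL total → factor 12350/350 = 35.286
Overall dilution factor = 27.364 × 8.4444 × 35.286 = 8153.5
Final = 2.00 × 10^5 particles/mL / 8153.5 = 24.5 particles/mL

24.5 particles/mL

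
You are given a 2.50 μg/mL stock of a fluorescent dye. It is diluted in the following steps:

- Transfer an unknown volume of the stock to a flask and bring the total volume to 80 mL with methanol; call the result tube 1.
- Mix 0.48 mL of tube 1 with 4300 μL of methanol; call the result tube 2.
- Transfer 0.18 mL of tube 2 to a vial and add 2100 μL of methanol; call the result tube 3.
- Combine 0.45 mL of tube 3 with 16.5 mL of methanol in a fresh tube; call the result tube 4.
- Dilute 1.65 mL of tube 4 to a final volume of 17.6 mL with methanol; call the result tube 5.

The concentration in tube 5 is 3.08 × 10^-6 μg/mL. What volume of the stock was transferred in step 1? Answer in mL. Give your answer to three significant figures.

5.00 mL

Step 1: v brought to 80 mL → factor = 80 mL/v
Step 2: 0.48 mL + 4300 μL = 4.78 mL total → factor 4.78/0.48 = 9.9583
Step 3: 0.18 mL + 2100 μL = 2.28 mL total → factor 2.28/0.18 = 12.667
Step 4: 0.45 mL + 16.5 mL = 16.95 mL total → factor 16.95/0.45 = 37.667
Step 5: 1.65 mL brought to 17.6 mL → factor 17.6/1.65 = 10.667
Product of known-step factors = 50680
Overall factor = 2.50 μg/mL / (3.08 × 10^-6 μg/mL) = 8.1169 × 10^5
Step-1 factor = 8.1169 × 10^5 / 50680 = 16.016
v = 80 mL / 16.016 = 5.00 mL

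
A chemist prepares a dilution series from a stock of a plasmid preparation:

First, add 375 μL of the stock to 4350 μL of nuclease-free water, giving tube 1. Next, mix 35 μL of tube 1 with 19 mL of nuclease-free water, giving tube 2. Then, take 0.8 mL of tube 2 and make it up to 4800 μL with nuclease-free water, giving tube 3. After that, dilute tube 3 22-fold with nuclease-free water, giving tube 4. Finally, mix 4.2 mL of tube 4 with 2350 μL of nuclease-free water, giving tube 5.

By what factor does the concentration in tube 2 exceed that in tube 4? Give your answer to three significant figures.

132

Step 1: 375 μL + 4350 μL = 4725 μL total → factor 4725/375 = 12.6
Step 2: 35 μL + 19 mL = 19035 μL total → factor 19035/35 = 543.86
Step 3: 0.8 mL brought to 4800 μL → factor 4.8/0.8 = 6
Step 4: 22-fold → factor 22
Dilution factor to tube 2 = 6852.6; to tube 4 = 9.0454 × 10^5
[tube 2]/[tube 4] = (factor to tube 4)/(factor to tube 2) = 9.0454 × 10^5/6852.6 = 132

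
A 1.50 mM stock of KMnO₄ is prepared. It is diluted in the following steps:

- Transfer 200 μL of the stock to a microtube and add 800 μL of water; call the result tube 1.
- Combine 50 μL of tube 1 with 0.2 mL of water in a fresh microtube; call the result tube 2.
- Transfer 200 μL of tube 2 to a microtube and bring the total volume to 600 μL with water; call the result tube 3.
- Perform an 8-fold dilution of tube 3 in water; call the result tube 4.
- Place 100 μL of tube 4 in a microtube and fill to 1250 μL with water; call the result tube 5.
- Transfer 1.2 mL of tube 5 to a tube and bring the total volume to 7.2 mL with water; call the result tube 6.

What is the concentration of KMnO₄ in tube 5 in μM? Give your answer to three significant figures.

Step 1: 200 μL + 800 μL = 1000 μL total → factor 1000/200 = 5
Step 2: 50 μL + 0.2 mL = 250 μL total → factor 250/50 = 5
Step 3: 200 μL brought to 600 μL → factor 600/200 = 3
Step 4: 8-fold → factor 8
Step 5: 100 μL brought to 1250 μL → factor 1250/100 = 12.5
Dilution factor through tube 5 = 5 × 5 × 3 × 8 × 12.5 = 7500
[tube 5] = 1.50 mM / 7500 = 0.0002000 mM = 0.200 μM

0.200 μM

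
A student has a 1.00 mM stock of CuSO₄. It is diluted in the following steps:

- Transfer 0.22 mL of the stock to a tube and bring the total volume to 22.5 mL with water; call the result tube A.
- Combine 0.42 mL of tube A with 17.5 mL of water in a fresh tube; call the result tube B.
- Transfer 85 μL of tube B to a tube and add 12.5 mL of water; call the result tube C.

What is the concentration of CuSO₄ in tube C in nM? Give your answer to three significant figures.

1.55 nM

Step 1: 0.22 mL brought to 22.5 mL → factor 22.5/0.22 = 102.27
Step 2: 0.42 mL + 17.5 mL = 17.92 mL total → factor 17.92/0.42 = 42.667
Step 3: 85 μL + 12.5 mL = 12585 μL total → factor 12585/85 = 148.06
Dilution factor through tube C = 102.27 × 42.667 × 148.06 = 6.4607 × 10^5
[tube C] = 1.00 mM / 6.4607 × 10^5 = 1.548 × 10^-6 mM = 1.55 nM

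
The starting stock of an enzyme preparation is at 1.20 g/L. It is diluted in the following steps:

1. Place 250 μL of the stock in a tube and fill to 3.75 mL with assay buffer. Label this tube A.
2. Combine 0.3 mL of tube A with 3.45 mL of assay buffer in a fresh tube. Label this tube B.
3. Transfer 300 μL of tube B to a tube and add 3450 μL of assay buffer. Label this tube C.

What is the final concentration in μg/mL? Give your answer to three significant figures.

0.512 μg/mL

Step 1: 250 μL brought to 3.75 mL → factor 3750/250 = 15
Step 2: 0.3 mL + 3.45 mL = 3.75 mL total → factor 3.75/0.3 = 12.5
Step 3: 300 μL + 3450 μL = 3750 μL total → factor 3750/300 = 12.5
Overall dilution factor = 15 × 12.5 × 12.5 = 2343.8
Final = 1.20 g/L / 2343.8 = 0.0005120 g/L = 0.512 μg/mL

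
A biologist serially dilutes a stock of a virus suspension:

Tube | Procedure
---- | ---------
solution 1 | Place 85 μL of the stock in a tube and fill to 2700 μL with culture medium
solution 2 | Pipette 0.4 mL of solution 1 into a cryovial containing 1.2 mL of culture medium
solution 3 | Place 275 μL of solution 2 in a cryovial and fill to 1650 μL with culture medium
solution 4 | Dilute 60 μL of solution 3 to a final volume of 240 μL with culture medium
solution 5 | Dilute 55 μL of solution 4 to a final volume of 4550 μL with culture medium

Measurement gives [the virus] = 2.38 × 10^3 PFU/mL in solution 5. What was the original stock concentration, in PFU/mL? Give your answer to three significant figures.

6.00 × 10^8 PFU/mL

Step 1: 85 μL brought to 2700 μL → factor 2700/85 = 31.765
Step 2: 0.4 mL + 1.2 mL = 1.6 mL total → factor 1.6/0.4 = 4
Step 3: 275 μL brought to 1650 μL → factor 1650/275 = 6
Step 4: 60 μL brought to 240 μL → factor 240/60 = 4
Step 5: 55 μL brought to 4550 μL → factor 4550/55 = 82.727
Overall dilution factor = 31.765 × 4 × 6 × 4 × 82.727 = 2.5227 × 10^5
Stock = 2.38 × 10^3 PFU/mL × 2.5227 × 10^5 = 6.00 × 10^8 PFU/mL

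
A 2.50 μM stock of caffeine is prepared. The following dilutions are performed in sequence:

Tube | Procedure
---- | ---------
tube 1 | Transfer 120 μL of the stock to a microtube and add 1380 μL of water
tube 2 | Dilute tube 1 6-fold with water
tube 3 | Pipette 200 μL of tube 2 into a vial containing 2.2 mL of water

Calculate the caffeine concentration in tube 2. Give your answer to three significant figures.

Step 1: 120 μL + 1380 μL = 1500 μL total → factor 1500/120 = 12.5
Step 2: 6-fold → factor 6
Dilution factor through tube 2 = 12.5 × 6 = 75
[tube 2] = 2.50 μM / 75 = 0.0333 μM

0.0333 μM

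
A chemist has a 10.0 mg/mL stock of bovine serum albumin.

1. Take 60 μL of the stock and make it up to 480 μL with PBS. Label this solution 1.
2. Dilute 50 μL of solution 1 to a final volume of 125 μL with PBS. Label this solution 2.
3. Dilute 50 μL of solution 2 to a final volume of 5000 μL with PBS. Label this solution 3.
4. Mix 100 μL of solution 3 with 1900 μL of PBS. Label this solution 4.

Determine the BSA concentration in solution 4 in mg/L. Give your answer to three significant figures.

Step 1: 60 μL brought to 480 μL → factor 480/60 = 8
Step 2: 50 μL brought to 125 μL → factor 125/50 = 2.5
Step 3: 50 μL brought to 5000 μL → factor 5000/50 = 100
Step 4: 100 μL + 1900 μL = 2000 μL total → factor 2000/100 = 20
Overall dilution factor = 8 × 2.5 × 100 × 20 = 40000
Final = 10.0 mg/mL / 40000 = 0.0002500 mg/mL = 0.250 mg/L

0.250 mg/L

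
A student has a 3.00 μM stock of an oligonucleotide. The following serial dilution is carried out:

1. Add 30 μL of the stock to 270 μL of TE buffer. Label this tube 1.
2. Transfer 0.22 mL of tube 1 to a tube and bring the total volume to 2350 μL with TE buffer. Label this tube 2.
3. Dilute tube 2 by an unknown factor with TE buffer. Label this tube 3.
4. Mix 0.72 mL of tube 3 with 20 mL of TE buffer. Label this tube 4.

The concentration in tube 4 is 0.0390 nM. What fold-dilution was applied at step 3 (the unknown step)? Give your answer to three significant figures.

25.0-fold

Step 1: 30 μL + 270 μL = 300 μL total → factor 300/30 = 10
Step 2: 0.22 mL brought to 2350 μL → factor 2.35/0.22 = 10.682
Step 3: unknown factor x
Step 4: 0.72 mL + 20 mL = 20.72 mL total → factor 20.72/0.72 = 28.778
Product of known-step factors = 3074
Overall factor = 3.00 μM / (0.0390 nM) = 76923
x = 76923 / 3074 = 25.0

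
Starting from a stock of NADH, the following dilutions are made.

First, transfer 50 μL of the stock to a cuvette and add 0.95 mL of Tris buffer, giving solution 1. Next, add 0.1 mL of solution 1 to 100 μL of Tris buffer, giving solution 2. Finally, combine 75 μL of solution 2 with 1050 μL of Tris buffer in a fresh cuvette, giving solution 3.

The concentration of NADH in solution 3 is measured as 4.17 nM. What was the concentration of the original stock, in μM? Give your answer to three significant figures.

2.50 μM

Step 1: 50 μL + 0.95 mL = 1000 μL total → factor 1000/50 = 20
Step 2: 0.1 mL + 100 μL = 0.2 mL total → factor 0.2/0.1 = 2
Step 3: 75 μL + 1050 μL = 1125 μL total → factor 1125/75 = 15
Overall dilution factor = 20 × 2 × 15 = 600
Stock = 4.17 nM × 600 = 2502 nM = 2.50 μM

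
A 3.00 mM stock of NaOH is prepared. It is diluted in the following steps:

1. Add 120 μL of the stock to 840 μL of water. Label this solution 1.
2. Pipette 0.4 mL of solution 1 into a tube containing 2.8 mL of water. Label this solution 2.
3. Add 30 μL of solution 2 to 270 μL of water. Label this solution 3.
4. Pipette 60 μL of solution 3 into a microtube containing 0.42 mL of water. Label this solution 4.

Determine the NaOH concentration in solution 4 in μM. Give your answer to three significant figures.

0.586 μM

Step 1: 120 μL + 840 μL = 960 μL total → factor 960/120 = 8
Step 2: 0.4 mL + 2.8 mL = 3.2 mL total → factor 3.2/0.4 = 8
Step 3: 30 μL + 270 μL = 300 μL total → factor 300/30 = 10
Step 4: 60 μL + 0.42 mL = 480 μL total → factor 480/60 = 8
Overall dilution factor = 8 × 8 × 10 × 8 = 5120
Final = 3.00 mM / 5120 = 0.0005859 mM = 0.586 μM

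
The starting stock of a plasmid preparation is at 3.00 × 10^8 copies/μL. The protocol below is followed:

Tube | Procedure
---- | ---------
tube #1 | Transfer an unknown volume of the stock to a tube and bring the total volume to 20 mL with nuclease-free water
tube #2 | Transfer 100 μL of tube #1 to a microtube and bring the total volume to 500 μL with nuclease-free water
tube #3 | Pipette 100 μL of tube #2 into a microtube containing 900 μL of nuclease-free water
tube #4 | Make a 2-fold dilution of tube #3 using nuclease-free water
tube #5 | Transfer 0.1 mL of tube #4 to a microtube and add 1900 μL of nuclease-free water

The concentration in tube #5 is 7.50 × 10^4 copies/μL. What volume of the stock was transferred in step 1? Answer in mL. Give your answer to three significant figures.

Step 1: v brought to 20 mL → factor = 20 mL/v
Step 2: 100 μL brought to 500 μL → factor 500/100 = 5
Step 3: 100 μL + 900 μL = 1000 μL total → factor 1000/100 = 10
Step 4: 2-fold → factor 2
Step 5: 0.1 mL + 1900 μL = 2 mL total → factor 2/0.1 = 20
Product of known-step factors = 2000
Overall factor = 3.00 × 10^8 copies/μL / (7.50 × 10^4 copies/μL) = 4000
Step-1 factor = 4000 / 2000 = 2
v = 20 mL / 2 = 10.0 mL

10.0 mL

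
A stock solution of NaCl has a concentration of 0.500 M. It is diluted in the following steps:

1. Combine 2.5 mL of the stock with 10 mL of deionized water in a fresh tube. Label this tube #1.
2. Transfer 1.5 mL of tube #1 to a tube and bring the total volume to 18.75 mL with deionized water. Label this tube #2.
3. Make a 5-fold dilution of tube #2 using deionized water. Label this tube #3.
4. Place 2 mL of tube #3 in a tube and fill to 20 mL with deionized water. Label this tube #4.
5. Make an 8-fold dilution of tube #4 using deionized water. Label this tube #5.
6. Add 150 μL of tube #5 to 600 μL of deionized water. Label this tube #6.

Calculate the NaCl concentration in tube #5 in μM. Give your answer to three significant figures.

20.0 μM

Step 1: 2.5 mL + 10 mL = 12.5 mL total → factor 12.5/2.5 = 5
Step 2: 1.5 mL brought to 18.75 mL → factor 18.75/1.5 = 12.5
Step 3: 5-fold → factor 5
Step 4: 2 mL brought to 20 mL → factor 20/2 = 10
Step 5: 8-fold → factor 8
Dilution factor through tube #5 = 5 × 12.5 × 5 × 10 × 8 = 25000
[tube #5] = 0.500 M / 25000 = 2.000 × 10^-5 M = 20.0 μM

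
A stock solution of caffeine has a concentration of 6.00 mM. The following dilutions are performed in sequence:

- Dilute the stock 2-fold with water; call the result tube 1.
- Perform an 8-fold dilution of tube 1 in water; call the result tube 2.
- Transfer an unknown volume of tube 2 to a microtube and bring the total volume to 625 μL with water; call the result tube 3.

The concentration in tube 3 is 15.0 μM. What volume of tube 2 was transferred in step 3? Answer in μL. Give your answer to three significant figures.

Step 1: 2-fold → factor 2
Step 2: 8-fold → factor 8
Step 3: v brought to 625 μL → factor = 625 μL/v
Product of known-step factors = 16
Overall factor = 6.00 mM / (15.0 μM) = 400
Step-3 factor = 400 / 16 = 25
v = 625 μL / 25 = 25.0 μL

25.0 μL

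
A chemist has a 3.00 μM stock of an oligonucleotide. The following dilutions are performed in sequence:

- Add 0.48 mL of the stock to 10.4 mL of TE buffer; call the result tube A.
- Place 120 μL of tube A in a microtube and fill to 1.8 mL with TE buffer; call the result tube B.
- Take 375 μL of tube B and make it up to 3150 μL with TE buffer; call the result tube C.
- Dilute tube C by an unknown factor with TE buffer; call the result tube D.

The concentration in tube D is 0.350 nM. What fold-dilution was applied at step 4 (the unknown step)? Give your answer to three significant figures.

3.00-fold

Step 1: 0.48 mL + 10.4 mL = 10.88 mL total → factor 10.88/0.48 = 22.667
Step 2: 120 μL brought to 1.8 mL → factor 1800/120 = 15
Step 3: 375 μL brought to 3150 μL → factor 3150/375 = 8.4
Step 4: unknown factor x
Product of known-step factors = 2856
Overall factor = 3.00 μM / (0.350 nM) = 8571.4
x = 8571.4 / 2856 = 3.00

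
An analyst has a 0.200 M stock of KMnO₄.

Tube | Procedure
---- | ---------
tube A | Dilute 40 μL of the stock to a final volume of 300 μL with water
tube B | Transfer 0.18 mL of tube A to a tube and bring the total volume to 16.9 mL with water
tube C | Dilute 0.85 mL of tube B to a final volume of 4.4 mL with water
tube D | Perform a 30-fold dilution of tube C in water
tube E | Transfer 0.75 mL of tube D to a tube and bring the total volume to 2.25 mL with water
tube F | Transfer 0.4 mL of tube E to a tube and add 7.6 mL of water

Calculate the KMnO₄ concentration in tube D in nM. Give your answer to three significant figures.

Step 1: 40 μL brought to 300 μL → factor 300/40 = 7.5
Step 2: 0.18 mL brought to 16.9 mL → factor 16.9/0.18 = 93.889
Step 3: 0.85 mL brought to 4.4 mL → factor 4.4/0.85 = 5.1765
Step 4: 30-fold → factor 30
Dilution factor through tube D = 7.5 × 93.889 × 5.1765 × 30 = 1.0935 × 10^5
[tube D] = 0.200 M / 1.0935 × 10^5 = 1.829 × 10^-6 M = 1.83 × 10^3 nM

1.83 × 10^3 nM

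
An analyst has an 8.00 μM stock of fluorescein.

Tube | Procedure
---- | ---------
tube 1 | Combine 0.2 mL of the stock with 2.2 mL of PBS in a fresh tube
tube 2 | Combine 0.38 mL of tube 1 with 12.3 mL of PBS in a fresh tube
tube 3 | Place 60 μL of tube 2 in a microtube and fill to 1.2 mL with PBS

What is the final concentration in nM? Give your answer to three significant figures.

Step 1: 0.2 mL + 2.2 mL = 2.4 mL total → factor 2.4/0.2 = 12
Step 2: 0.38 mL + 12.3 mL = 12.68 mL total → factor 12.68/0.38 = 33.368
Step 3: 60 μL brought to 1.2 mL → factor 1200/60 = 20
Overall dilution factor = 12 × 33.368 × 20 = 8008.4
Final = 8.00 μM / 8008.4 = 0.0009989 μM = 0.999 nM

0.999 nM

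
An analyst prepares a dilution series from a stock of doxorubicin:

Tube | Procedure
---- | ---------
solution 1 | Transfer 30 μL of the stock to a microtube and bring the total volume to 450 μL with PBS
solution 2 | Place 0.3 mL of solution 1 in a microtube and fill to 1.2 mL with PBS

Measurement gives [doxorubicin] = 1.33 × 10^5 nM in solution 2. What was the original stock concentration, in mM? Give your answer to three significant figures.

Step 1: 30 μL brought to 450 μL → factor 450/30 = 15
Step 2: 0.3 mL brought to 1.2 mL → factor 1.2/0.3 = 4
Overall dilution factor = 15 × 4 = 60
Stock = 1.33 × 10^5 nM × 60 = 7.980 × 10^6 nM = 7.98 mM

7.98 mM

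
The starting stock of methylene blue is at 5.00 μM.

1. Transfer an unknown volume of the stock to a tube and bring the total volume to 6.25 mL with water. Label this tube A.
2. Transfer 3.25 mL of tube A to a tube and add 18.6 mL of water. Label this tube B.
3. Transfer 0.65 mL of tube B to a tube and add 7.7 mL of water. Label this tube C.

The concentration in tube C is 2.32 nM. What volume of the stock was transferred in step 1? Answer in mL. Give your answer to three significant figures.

Step 1: v brought to 6.25 mL → factor = 6.25 mL/v
Step 2: 3.25 mL + 18.6 mL = 21.85 mL total → factor 21.85/3.25 = 6.7231
Step 3: 0.65 mL + 7.7 mL = 8.35 mL total → factor 8.35/0.65 = 12.846
Product of known-step factors = 86.366
Overall factor = 5.00 μM / (2.32 nM) = 2155.2
Step-1 factor = 2155.2 / 86.366 = 24.954
v = 6.25 mL / 24.954 = 0.250 mL

0.250 mL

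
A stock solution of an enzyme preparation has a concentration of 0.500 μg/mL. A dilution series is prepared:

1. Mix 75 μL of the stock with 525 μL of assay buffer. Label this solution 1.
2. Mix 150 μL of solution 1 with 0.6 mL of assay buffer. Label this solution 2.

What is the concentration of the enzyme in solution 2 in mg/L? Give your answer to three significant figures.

0.0125 mg/L

Step 1: 75 μL + 525 μL = 600 μL total → factor 600/75 = 8
Step 2: 150 μL + 0.6 mL = 750 μL total → factor 750/150 = 5
Overall dilution factor = 8 × 5 = 40
Final = 0.500 μg/mL / 40 = 0.01250 μg/mL = 0.0125 mg/L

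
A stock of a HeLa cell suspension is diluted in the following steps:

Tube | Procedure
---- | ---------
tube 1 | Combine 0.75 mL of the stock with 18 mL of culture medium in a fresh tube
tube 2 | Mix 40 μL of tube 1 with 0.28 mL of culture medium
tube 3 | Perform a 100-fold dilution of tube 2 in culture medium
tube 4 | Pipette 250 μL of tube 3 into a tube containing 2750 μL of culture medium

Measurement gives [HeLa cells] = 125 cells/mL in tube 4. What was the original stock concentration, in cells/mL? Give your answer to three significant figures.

Step 1: 0.75 mL + 18 mL = 18.75 mL total → factor 18.75/0.75 = 25
Step 2: 40 μL + 0.28 mL = 320 μL total → factor 320/40 = 8
Step 3: 100-fold → factor 100
Step 4: 250 μL + 2750 μL = 3000 μL total → factor 3000/250 = 12
Overall dilution factor = 25 × 8 × 100 × 12 = 2.4 × 10^5
Stock = 125 cells/mL × 2.4 × 10^5 = 3.00 × 10^7 cells/mL

3.00 × 10^7 cells/mL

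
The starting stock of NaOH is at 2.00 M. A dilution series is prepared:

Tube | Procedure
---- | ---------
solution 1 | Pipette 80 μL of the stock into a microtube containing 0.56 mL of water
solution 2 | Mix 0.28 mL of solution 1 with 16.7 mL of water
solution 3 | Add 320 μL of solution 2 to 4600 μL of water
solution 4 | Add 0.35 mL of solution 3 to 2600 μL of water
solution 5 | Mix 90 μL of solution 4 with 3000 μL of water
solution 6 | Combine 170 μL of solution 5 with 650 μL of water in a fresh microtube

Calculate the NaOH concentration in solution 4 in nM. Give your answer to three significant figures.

3.18 × 10^4 nM

Step 1: 80 μL + 0.56 mL = 640 μL total → factor 640/80 = 8
Step 2: 0.28 mL + 16.7 mL = 16.98 mL total → factor 16.98/0.28 = 60.643
Step 3: 320 μL + 4600 μL = 4920 μL total → factor 4920/320 = 15.375
Step 4: 0.35 mL + 2600 μL = 2.95 mL total → factor 2.95/0.35 = 8.4286
Dilution factor through solution 4 = 8 × 60.643 × 15.375 × 8.4286 = 62869
[solution 4] = 2.00 M / 62869 = 3.181 × 10^-5 M = 3.18 × 10^4 nM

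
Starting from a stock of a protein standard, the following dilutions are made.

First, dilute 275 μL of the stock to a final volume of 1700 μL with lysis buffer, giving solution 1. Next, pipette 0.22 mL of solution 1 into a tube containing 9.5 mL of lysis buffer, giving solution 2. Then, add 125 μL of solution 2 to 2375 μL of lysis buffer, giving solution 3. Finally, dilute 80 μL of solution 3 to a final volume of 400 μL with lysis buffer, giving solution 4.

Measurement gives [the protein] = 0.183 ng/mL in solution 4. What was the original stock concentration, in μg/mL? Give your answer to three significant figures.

Step 1: 275 μL brought to 1700 μL → factor 1700/275 = 6.1818
Step 2: 0.22 mL + 9.5 mL = 9.72 mL total → factor 9.72/0.22 = 44.182
Step 3: 125 μL + 2375 μL = 2500 μL total → factor 2500/125 = 20
Step 4: 80 μL brought to 400 μL → factor 400/80 = 5
Overall dilution factor = 6.1818 × 44.182 × 20 × 5 = 27312
Stock = 0.183 ng/mL × 27312 = 4998 ng/mL = 5.00 μg/mL

5.00 μg/mL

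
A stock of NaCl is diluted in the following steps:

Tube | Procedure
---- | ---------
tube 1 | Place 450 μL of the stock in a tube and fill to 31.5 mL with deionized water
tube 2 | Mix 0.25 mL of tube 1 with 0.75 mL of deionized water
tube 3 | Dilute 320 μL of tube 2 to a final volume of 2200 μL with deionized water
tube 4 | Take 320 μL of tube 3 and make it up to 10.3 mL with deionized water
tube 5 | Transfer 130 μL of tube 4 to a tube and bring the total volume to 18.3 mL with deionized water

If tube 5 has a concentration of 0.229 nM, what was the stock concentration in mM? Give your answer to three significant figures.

Step 1: 450 μL brought to 31.5 mL → factor 31500/450 = 70
Step 2: 0.25 mL + 0.75 mL = 1 mL total → factor 1/0.25 = 4
Step 3: 320 μL brought to 2200 μL → factor 2200/320 = 6.875
Step 4: 320 μL brought to 10.3 mL → factor 10300/320 = 32.188
Step 5: 130 μL brought to 18.3 mL → factor 18300/130 = 140.77
Overall dilution factor = 70 × 4 × 6.875 × 32.188 × 140.77 = 8.7222 × 10^6
Stock = 0.229 nM × 8.7222 × 10^6 = 1.997 × 10^6 nM = 2.00 mM

2.00 mM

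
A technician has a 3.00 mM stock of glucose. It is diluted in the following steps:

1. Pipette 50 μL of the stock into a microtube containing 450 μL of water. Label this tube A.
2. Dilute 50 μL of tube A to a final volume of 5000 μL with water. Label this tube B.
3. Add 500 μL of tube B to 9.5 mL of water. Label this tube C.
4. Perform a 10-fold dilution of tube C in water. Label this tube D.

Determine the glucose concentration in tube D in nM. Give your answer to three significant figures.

15.0 nM

Step 1: 50 μL + 450 μL = 500 μL total → factor 500/50 = 10
Step 2: 50 μL brought to 5000 μL → factor 5000/50 = 100
Step 3: 500 μL + 9.5 mL = 10000 μL total → factor 10000/500 = 20
Step 4: 10-fold → factor 10
Overall dilution factor = 10 × 100 × 20 × 10 = 2 × 10^5
Final = 3.00 mM / 2 × 10^5 = 1.500 × 10^-5 mM = 15.0 nM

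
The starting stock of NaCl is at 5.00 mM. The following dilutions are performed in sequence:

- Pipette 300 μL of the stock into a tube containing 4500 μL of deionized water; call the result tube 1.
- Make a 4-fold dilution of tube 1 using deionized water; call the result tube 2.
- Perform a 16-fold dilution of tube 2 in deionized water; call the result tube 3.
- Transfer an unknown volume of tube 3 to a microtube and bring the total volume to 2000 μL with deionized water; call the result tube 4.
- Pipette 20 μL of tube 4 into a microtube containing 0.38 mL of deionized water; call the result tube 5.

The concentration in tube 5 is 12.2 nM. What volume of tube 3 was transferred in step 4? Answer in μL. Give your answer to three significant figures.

Step 1: 300 μL + 4500 μL = 4800 μL total → factor 4800/300 = 16
Step 2: 4-fold → factor 4
Step 3: 16-fold → factor 16
Step 4: v brought to 2000 μL → factor = 2000 μL/v
Step 5: 20 μL + 0.38 mL = 400 μL total → factor 400/20 = 20
Product of known-step factors = 20480
Overall factor = 5.00 mM / (12.2 nM) = 4.0984 × 10^5
Step-4 factor = 4.0984 × 10^5 / 20480 = 20.012
v = 2000 μL / 20.012 = 99.9 μL

99.9 μL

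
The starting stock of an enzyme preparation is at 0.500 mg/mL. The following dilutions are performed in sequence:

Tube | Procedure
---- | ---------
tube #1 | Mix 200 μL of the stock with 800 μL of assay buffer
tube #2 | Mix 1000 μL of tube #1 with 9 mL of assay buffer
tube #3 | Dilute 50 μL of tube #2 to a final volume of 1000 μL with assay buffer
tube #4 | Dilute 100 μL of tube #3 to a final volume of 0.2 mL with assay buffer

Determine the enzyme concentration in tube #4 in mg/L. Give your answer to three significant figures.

0.250 mg/L

Step 1: 200 μL + 800 μL = 1000 μL total → factor 1000/200 = 5
Step 2: 1000 μL + 9 mL = 10000 μL total → factor 10000/1000 = 10
Step 3: 50 μL brought to 1000 μL → factor 1000/50 = 20
Step 4: 100 μL brought to 0.2 mL → factor 200/100 = 2
Overall dilution factor = 5 × 10 × 20 × 2 = 2000
Final = 0.500 mg/mL / 2000 = 0.0002500 mg/mL = 0.250 mg/L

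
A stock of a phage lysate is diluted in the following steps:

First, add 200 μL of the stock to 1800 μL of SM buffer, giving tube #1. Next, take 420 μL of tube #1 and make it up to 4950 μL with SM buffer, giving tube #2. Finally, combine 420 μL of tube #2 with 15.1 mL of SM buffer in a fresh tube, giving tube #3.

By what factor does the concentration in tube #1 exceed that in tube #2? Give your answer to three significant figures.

11.8

Step 1: 200 μL + 1800 μL = 2000 μL total → factor 2000/200 = 10
Step 2: 420 μL brought to 4950 μL → factor 4950/420 = 11.786
Dilution factor to tube #1 = 10; to tube #2 = 117.86
[tube #1]/[tube #2] = (factor to tube #2)/(factor to tube #1) = 117.86/10 = 11.8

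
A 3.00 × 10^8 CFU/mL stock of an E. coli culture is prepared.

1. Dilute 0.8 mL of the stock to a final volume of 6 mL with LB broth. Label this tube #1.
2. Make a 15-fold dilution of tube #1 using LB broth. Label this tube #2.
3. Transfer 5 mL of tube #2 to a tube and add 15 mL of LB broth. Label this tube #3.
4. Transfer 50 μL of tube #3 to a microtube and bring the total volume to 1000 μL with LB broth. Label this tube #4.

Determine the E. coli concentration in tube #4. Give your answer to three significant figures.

Step 1: 0.8 mL brought to 6 mL → factor 6/0.8 = 7.5
Step 2: 15-fold → factor 15
Step 3: 5 mL + 15 mL = 20 mL total → factor 20/5 = 4
Step 4: 50 μL brought to 1000 μL → factor 1000/50 = 20
Overall dilution factor = 7.5 × 15 × 4 × 20 = 9000
Final = 3.00 × 10^8 CFU/mL / 9000 = 3.33 × 10^4 CFU/mL

3.33 × 10^4 CFU/mL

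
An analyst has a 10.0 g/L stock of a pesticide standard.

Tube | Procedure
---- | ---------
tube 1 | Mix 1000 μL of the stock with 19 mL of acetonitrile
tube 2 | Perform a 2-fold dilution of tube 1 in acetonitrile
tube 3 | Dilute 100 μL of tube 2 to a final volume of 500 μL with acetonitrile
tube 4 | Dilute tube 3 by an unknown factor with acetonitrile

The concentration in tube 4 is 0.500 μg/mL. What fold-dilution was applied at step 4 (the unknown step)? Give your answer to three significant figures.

100-fold

Step 1: 1000 μL + 19 mL = 20000 μL total → factor 20000/1000 = 20
Step 2: 2-fold → factor 2
Step 3: 100 μL brought to 500 μL → factor 500/100 = 5
Step 4: unknown factor x
Product of known-step factors = 200
Overall factor = 10.0 g/L / (0.500 μg/mL) = 20000
x = 20000 / 200 = 100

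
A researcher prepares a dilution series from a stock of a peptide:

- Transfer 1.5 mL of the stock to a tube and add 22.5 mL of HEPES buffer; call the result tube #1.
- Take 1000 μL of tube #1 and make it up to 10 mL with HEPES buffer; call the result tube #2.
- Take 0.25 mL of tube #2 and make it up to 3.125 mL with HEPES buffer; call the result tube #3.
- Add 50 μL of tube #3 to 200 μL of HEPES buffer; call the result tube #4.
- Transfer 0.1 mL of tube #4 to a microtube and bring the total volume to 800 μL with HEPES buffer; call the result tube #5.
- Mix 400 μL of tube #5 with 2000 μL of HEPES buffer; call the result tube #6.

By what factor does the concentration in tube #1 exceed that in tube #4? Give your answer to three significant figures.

Step 1: 1.5 mL + 22.5 mL = 24 mL total → factor 24/1.5 = 16
Step 2: 1000 μL brought to 10 mL → factor 10000/1000 = 10
Step 3: 0.25 mL brought to 3.125 mL → factor 3.125/0.25 = 12.5
Step 4: 50 μL + 200 μL = 250 μL total → factor 250/50 = 5
Dilution factor to tube #1 = 16; to tube #4 = 10000
[tube #1]/[tube #4] = (factor to tube #4)/(factor to tube #1) = 10000/16 = 625

625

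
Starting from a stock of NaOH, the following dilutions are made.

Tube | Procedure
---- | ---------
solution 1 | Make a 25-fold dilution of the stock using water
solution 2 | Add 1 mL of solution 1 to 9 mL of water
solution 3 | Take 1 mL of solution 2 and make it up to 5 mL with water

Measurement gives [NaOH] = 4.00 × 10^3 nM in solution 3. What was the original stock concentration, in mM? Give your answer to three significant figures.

5.00 mM

Step 1: 25-fold → factor 25
Step 2: 1 mL + 9 mL = 10 mL total → factor 10/1 = 10
Step 3: 1 mL brought to 5 mL → factor 5/1 = 5
Overall dilution factor = 25 × 10 × 5 = 1250
Stock = 4.00 × 10^3 nM × 1250 = 5.000 × 10^6 nM = 5.00 mM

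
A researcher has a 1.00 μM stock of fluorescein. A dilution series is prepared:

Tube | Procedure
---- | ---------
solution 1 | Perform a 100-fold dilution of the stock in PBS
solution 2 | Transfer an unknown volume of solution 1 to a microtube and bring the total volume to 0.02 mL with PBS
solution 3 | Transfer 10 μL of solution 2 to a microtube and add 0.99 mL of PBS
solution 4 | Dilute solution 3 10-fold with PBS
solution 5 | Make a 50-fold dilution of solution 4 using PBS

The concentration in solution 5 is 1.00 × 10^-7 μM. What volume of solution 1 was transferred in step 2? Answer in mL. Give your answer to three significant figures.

Step 1: 100-fold → factor 100
Step 2: v brought to 0.02 mL → factor = 0.02 mL/v
Step 3: 10 μL + 0.99 mL = 1000 μL total → factor 1000/10 = 100
Step 4: 10-fold → factor 10
Step 5: 50-fold → factor 50
Product of known-step factors = 5 × 10^6
Overall factor = 1.00 μM / (1.00 × 10^-7 μM) = 1 × 10^7
Step-2 factor = 1 × 10^7 / 5 × 10^6 = 2
v = 0.02 mL / 2 = 0.0100 mL

0.0100 mL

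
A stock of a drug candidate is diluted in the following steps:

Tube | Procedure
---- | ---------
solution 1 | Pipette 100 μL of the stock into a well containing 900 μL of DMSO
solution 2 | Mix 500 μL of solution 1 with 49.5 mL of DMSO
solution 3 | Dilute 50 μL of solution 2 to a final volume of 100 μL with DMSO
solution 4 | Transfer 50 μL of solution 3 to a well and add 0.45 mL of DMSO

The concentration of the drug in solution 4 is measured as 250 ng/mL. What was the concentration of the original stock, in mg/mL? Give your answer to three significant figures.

Step 1: 100 μL + 900 μL = 1000 μL total → factor 1000/100 = 10
Step 2: 500 μL + 49.5 mL = 50000 μL total → factor 50000/500 = 100
Step 3: 50 μL brought to 100 μL → factor 100/50 = 2
Step 4: 50 μL + 0.45 mL = 500 μL total → factor 500/50 = 10
Overall dilution factor = 10 × 100 × 2 × 10 = 20000
Stock = 250 ng/mL × 20000 = 5.000 × 10^6 ng/mL = 5.00 mg/mL

5.00 mg/mL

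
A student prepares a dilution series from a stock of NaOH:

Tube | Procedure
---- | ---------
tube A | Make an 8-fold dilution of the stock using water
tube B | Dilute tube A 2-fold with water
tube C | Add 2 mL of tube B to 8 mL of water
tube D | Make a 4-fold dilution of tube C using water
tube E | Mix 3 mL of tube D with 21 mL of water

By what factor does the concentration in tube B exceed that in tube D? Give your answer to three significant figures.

20.0

Step 1: 8-fold → factor 8
Step 2: 2-fold → factor 2
Step 3: 2 mL + 8 mL = 10 mL total → factor 10/2 = 5
Step 4: 4-fold → factor 4
Dilution factor to tube B = 16; to tube D = 320
[tube B]/[tube D] = (factor to tube D)/(factor to tube B) = 320/16 = 20.0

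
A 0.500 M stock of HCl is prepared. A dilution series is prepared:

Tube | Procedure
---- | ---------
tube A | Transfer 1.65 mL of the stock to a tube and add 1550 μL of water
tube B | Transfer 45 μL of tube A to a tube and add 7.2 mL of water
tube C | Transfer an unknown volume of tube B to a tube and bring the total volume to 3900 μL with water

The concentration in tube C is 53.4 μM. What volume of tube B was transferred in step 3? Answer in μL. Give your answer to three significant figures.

130 μL

Step 1: 1.65 mL + 1550 μL = 3.2 mL total → factor 3.2/1.65 = 1.9394
Step 2: 45 μL + 7.2 mL = 7245 μL total → factor 7245/45 = 161
Step 3: v brought to 3900 μL → factor = 3900 μL/v
Product of known-step factors = 312.24
Overall factor = 0.500 M / (53.4 μM) = 9363.3
Step-3 factor = 9363.3 / 312.24 = 29.987
v = 3900 μL / 29.987 = 130 μL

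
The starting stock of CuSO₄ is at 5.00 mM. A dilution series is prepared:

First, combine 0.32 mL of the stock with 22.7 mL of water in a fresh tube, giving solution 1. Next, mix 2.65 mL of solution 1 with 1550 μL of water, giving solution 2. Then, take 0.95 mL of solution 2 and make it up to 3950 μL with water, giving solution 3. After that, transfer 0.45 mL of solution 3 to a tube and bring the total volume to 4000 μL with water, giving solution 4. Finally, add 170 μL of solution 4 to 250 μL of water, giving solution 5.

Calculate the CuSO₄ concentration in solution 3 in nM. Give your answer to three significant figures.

1.05 × 10^4 nM

Step 1: 0.32 mL + 22.7 mL = 23.02 mL total → factor 23.02/0.32 = 71.938
Step 2: 2.65 mL + 1550 μL = 4.2 mL total → factor 4.2/2.65 = 1.5849
Step 3: 0.95 mL brought to 3950 μL → factor 3.95/0.95 = 4.1579
Dilution factor through solution 3 = 71.938 × 1.5849 × 4.1579 = 474.06
[solution 3] = 5.00 mM / 474.06 = 0.01055 mM = 1.05 × 10^4 nM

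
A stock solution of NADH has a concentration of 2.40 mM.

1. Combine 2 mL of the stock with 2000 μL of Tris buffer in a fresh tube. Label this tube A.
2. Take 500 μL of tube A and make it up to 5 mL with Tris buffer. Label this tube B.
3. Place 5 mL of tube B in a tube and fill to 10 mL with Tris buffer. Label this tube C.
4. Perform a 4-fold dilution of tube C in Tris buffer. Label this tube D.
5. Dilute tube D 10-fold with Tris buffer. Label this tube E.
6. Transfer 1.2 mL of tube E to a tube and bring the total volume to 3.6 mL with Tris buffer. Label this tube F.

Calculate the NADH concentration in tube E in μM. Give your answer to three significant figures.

1.50 μM

Step 1: 2 mL + 2000 μL = 4 mL total → factor 4/2 = 2
Step 2: 500 μL brought to 5 mL → factor 5000/500 = 10
Step 3: 5 mL brought to 10 mL → factor 10/5 = 2
Step 4: 4-fold → factor 4
Step 5: 10-fold → factor 10
Dilution factor through tube E = 2 × 10 × 2 × 4 × 10 = 1600
[tube E] = 2.40 mM / 1600 = 0.001500 mM = 1.50 μM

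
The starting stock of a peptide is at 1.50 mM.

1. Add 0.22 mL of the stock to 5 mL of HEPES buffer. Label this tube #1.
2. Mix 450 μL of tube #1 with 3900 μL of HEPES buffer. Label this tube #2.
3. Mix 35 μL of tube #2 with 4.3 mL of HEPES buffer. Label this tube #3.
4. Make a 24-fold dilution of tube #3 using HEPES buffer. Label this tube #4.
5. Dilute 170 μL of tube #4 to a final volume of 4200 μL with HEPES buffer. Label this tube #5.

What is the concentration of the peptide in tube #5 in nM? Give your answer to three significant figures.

0.0891 nM

Step 1: 0.22 mL + 5 mL = 5.22 mL total → factor 5.22/0.22 = 23.727
Step 2: 450 μL + 3900 μL = 4350 μL total → factor 4350/450 = 9.6667
Step 3: 35 μL + 4.3 mL = 4335 μL total → factor 4335/35 = 123.86
Step 4: 24-fold → factor 24
Step 5: 170 μL brought to 4200 μL → factor 4200/170 = 24.706
Overall dilution factor = 23.727 × 9.6667 × 123.86 × 24 × 24.706 = 1.6844 × 10^7
Final = 1.50 mM / 1.6844 × 10^7 = 8.905 × 10^-8 mM = 0.0891 nM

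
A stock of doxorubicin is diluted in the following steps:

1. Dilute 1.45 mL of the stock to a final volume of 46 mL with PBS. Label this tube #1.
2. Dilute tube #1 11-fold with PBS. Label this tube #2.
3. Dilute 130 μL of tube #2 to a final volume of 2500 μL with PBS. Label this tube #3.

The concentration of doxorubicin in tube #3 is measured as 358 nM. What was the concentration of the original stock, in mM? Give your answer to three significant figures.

2.40 mM

Step 1: 1.45 mL brought to 46 mL → factor 46/1.45 = 31.724
Step 2: 11-fold → factor 11
Step 3: 130 μL brought to 2500 μL → factor 2500/130 = 19.231
Overall dilution factor = 31.724 × 11 × 19.231 = 6710.9
Stock = 358 nM × 6710.9 = 2.402 × 10^6 nM = 2.40 mM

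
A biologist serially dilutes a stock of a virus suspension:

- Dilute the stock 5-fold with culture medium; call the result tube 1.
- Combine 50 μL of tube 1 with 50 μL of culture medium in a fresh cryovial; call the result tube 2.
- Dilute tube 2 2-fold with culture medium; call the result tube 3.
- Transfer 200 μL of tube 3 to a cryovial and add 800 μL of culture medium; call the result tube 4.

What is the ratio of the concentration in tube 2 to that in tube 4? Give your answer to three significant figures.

10.0

Step 1: 5-fold → factor 5
Step 2: 50 μL + 50 μL = 100 μL total → factor 100/50 = 2
Step 3: 2-fold → factor 2
Step 4: 200 μL + 800 μL = 1000 μL total → factor 1000/200 = 5
Dilution factor to tube 2 = 10; to tube 4 = 100
[tube 2]/[tube 4] = (factor to tube 4)/(factor to tube 2) = 100/10 = 10.0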